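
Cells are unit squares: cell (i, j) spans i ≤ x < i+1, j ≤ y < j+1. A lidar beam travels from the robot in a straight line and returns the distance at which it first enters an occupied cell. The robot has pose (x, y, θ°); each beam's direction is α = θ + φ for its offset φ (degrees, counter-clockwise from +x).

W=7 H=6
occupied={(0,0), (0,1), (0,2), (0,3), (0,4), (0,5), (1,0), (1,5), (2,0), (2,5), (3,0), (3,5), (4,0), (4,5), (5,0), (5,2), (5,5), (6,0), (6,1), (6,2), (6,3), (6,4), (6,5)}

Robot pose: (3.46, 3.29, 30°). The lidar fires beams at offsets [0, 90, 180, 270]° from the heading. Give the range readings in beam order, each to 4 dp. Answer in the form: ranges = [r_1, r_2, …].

beam 1: φ=0°, α=30°
  d=(0.8660,0.5000)  start (3,3)  tX=0.6235 tY=1.4200  stride 1/|dx|=1.1547 1/|dy|=2.0000
    cross x-line → (4,3), t=0.6235
    cross y-line → (4,4), t=1.4200
    cross x-line → (5,4), t=1.7782
    cross x-line → (6,4), t=2.9329 (wall)
  → r_1 = 2.9329
beam 2: φ=90°, α=120°
  d=(-0.5000,0.8660)  start (3,3)  tX=0.9200 tY=0.8198  stride 1/|dx|=2.0000 1/|dy|=1.1547
    cross y-line → (3,4), t=0.8198
    cross x-line → (2,4), t=0.9200
    cross y-line → (2,5), t=1.9745 (wall)
  → r_2 = 1.9745
beam 3: φ=180°, α=210°
  d=(-0.8660,-0.5000)  start (3,3)  tX=0.5312 tY=0.5800  stride 1/|dx|=1.1547 1/|dy|=2.0000
    cross x-line → (2,3), t=0.5312
    cross y-line → (2,2), t=0.5800
    cross x-line → (1,2), t=1.6859
    cross y-line → (1,1), t=2.5800
    cross x-line → (0,1), t=2.8406 (wall)
  → r_3 = 2.8406
beam 4: φ=270°, α=300°
  d=(0.5000,-0.8660)  start (3,3)  tX=1.0800 tY=0.3349  stride 1/|dx|=2.0000 1/|dy|=1.1547
    cross y-line → (3,2), t=0.3349
    cross x-line → (4,2), t=1.0800
    cross y-line → (4,1), t=1.4896
    cross y-line → (4,0), t=2.6443 (wall)
  → r_4 = 2.6443

ranges = [2.9329, 1.9745, 2.8406, 2.6443]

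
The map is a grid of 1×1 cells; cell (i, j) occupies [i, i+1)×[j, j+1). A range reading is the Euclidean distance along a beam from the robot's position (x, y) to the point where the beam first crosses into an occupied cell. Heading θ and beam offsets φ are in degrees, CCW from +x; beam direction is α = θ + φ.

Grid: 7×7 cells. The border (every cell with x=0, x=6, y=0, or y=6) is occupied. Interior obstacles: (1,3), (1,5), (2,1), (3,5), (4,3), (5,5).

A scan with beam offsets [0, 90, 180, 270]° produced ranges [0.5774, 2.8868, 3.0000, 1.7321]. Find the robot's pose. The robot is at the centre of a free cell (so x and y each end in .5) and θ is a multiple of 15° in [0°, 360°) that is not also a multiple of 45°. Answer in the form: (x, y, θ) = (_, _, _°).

Candidates: 19 free-cell centres × 16 headings = 304 poses. Raycast each; keep the one whose scan matches to 4 dp.
  (5.5, 4.5, 330°): beam 2 = 0.5774 ≠ 2.8868 ✗
  (3.5, 4.5, 195°): beam 1 = 1.9319 ≠ 0.5774 ✗
  (1.5, 4.5, 120°): beam 2 = 0.5774 ≠ 2.8868 ✗
  (5.5, 3.5, 60°): beam 1 = 1.0000 ≠ 0.5774 ✗
  …
  (2.5, 3.5, 210°): r_1=0.5774, r_2=2.8868, r_3=3.0000, r_4=1.7321 — all match ✓
Only this pose fits every beam.

(x, y, θ) = (2.5, 3.5, 210°)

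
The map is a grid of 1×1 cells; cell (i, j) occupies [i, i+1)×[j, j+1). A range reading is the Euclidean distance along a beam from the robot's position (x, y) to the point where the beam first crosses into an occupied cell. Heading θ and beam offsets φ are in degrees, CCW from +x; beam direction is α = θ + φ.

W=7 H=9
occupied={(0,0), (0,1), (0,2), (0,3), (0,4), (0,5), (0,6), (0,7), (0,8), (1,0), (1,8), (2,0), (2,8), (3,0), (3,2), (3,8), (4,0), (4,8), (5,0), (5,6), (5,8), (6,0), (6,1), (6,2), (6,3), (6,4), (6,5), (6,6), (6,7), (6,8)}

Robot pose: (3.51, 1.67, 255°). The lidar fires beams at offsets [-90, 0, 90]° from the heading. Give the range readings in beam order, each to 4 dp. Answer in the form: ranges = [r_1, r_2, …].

beam 1: φ=-90°, α=165°
  direction (-0.9659, 0.2588); cell (3,1); t to first gridline: x 0.5280, y 1.2750 (then +1.0353 / +3.8637)
    (2,1) via x @ 0.5280
    (2,2) via y @ 1.2750
    (1,2) via x @ 1.5633
    (0,2) via x @ 2.5985  # hit
  → r_1 = 2.5985
beam 2: φ=0°, α=255°
  direction (-0.2588, -0.9659); cell (3,1); t to first gridline: x 1.9705, y 0.6936 (then +3.8637 / +1.0353)
    (3,0) via y @ 0.6936  # hit
  → r_2 = 0.6936
beam 3: φ=90°, α=345°
  direction (0.9659, -0.2588); cell (3,1); t to first gridline: x 0.5073, y 2.5887 (then +1.0353 / +3.8637)
    (4,1) via x @ 0.5073
    (5,1) via x @ 1.5426
    (6,1) via x @ 2.5778  # hit
  → r_3 = 2.5778

ranges = [2.5985, 0.6936, 2.5778]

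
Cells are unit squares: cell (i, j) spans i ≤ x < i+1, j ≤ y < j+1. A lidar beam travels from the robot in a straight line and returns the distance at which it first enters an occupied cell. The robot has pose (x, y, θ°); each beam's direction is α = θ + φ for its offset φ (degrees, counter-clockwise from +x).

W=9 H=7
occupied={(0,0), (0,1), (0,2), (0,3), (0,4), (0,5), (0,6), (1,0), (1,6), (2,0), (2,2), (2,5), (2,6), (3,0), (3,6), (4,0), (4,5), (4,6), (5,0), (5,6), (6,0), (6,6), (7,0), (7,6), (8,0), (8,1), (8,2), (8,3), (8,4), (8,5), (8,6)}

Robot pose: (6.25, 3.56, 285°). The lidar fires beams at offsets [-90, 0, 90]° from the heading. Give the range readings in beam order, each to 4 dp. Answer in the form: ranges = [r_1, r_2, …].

beam 1: φ=-90°, α=195°
  dir = (cos 195°, sin 195°) = (-0.9659, -0.2588); from cell (6,3)
  next x-line at t=0.2588, next y-line at t=2.1637; Δt_x=1.0353, Δt_y=3.8637
    x: enter (5,3) at t=0.2588
    x: enter (4,3) at t=1.2941
    y: enter (4,2) at t=2.1637
    x: enter (3,2) at t=2.3294
    x: enter (2,2) at t=3.3646 ← occupied
  → r_1 = 3.3646
beam 2: φ=0°, α=285°
  dir = (cos 285°, sin 285°) = (0.2588, -0.9659); from cell (6,3)
  next x-line at t=2.8978, next y-line at t=0.5798; Δt_x=3.8637, Δt_y=1.0353
    y: enter (6,2) at t=0.5798
    y: enter (6,1) at t=1.6150
    y: enter (6,0) at t=2.6503 ← occupied
  → r_2 = 2.6503
beam 3: φ=90°, α=15°
  dir = (cos 15°, sin 15°) = (0.9659, 0.2588); from cell (6,3)
  next x-line at t=0.7765, next y-line at t=1.7000; Δt_x=1.0353, Δt_y=3.8637
    x: enter (7,3) at t=0.7765
    y: enter (7,4) at t=1.7000
    x: enter (8,4) at t=1.8117 ← occupied
  → r_3 = 1.8117

ranges = [3.3646, 2.6503, 1.8117]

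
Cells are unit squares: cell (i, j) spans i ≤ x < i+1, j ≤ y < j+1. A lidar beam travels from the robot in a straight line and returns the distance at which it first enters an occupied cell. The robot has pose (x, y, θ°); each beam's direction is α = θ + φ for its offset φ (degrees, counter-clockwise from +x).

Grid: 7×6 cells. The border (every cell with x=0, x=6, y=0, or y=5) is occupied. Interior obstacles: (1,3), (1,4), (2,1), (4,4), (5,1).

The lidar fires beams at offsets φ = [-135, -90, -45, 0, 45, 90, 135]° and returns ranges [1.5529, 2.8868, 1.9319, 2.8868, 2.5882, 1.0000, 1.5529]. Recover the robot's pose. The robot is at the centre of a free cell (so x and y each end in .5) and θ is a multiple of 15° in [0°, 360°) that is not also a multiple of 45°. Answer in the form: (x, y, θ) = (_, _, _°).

Enumerate (i+0.5, j+0.5, θ) over the 15 free cells and 16 admissible headings. For each, cast all 7 beams and compare to the given ranges.
  (3.5, 4.5, 105°): beam 1 = 0.5774 ≠ 1.5529 ✗
  (3.5, 1.5, 195°): beam 1 = 2.8868 ≠ 1.5529 ✗
  (3.5, 1.5, 240°): beam 1 = 3.6235 ≠ 1.5529 ✗
  (2.5, 4.5, 120°): beam 2 = 1.0000 ≠ 2.8868 ✗
  (5.5, 2.5, 345°): beam 1 = 2.8868 ≠ 1.5529 ✗
  …
  (3.5, 3.5, 300°): r_1=1.5529, r_2=2.8868, r_3=1.9319, r_4=2.8868, r_5=2.5882, r_6=1.0000, r_7=1.5529 — all match ✓
Only this pose fits every beam.

(x, y, θ) = (3.5, 3.5, 300°)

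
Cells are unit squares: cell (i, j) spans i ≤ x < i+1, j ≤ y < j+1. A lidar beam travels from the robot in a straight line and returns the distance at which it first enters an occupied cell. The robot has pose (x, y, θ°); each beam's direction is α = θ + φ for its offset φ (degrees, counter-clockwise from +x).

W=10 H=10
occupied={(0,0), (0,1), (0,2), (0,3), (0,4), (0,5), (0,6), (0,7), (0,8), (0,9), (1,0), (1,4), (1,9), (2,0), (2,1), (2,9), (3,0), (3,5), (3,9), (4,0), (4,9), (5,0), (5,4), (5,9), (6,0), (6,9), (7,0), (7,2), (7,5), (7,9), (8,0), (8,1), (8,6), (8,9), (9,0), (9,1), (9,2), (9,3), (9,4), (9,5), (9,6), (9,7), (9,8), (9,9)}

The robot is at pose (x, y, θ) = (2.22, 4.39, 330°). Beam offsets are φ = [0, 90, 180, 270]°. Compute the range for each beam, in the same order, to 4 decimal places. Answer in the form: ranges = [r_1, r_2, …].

beam 1: φ=0°, α=330°
  direction (0.8660, -0.5000); cell (2,4); t to first gridline: x 0.9007, y 0.7800 (then +1.1547 / +2.0000)
    (2,3) via y @ 0.7800
    (3,3) via x @ 0.9007
    (4,3) via x @ 2.0554
    (4,2) via y @ 2.7800
    (5,2) via x @ 3.2101
    (6,2) via x @ 4.3648
    (6,1) via y @ 4.7800
    (7,1) via x @ 5.5195
    (8,1) via x @ 6.6742  # hit
  → r_1 = 6.6742
beam 2: φ=90°, α=60°
  direction (0.5000, 0.8660); cell (2,4); t to first gridline: x 1.5600, y 0.7044 (then +2.0000 / +1.1547)
    (2,5) via y @ 0.7044
    (3,5) via x @ 1.5600  # hit
  → r_2 = 1.5600
beam 3: φ=180°, α=150°
  direction (-0.8660, 0.5000); cell (2,4); t to first gridline: x 0.2540, y 1.2200 (then +1.1547 / +2.0000)
    (1,4) via x @ 0.2540  # hit
  → r_3 = 0.2540
beam 4: φ=270°, α=240°
  direction (-0.5000, -0.8660); cell (2,4); t to first gridline: x 0.4400, y 0.4503 (then +2.0000 / +1.1547)
    (1,4) via x @ 0.4400  # hit
  → r_4 = 0.4400

ranges = [6.6742, 1.5600, 0.2540, 0.4400]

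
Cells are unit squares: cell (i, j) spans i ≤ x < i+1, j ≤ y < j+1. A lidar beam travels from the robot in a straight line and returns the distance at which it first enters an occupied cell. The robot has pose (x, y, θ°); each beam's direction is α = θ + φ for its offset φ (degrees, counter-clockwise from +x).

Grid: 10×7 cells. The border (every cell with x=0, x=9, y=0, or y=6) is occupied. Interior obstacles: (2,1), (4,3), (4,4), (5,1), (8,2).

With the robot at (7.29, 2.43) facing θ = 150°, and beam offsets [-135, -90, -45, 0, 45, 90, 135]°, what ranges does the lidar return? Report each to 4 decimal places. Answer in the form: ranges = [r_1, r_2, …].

ranges = [0.7350, 3.4200, 3.6959, 2.6443, 1.6614, 1.6512, 1.4804]

beam 1: φ=-135°, α=15°
  direction (0.9659, 0.2588); cell (7,2); t to first gridline: x 0.7350, y 2.2023 (then +1.0353 / +3.8637)
    (8,2) via x @ 0.7350  # hit
  → r_1 = 0.7350
beam 2: φ=-90°, α=60°
  direction (0.5000, 0.8660); cell (7,2); t to first gridline: x 1.4200, y 0.6582 (then +2.0000 / +1.1547)
    (7,3) via y @ 0.6582
    (8,3) via x @ 1.4200
    (8,4) via y @ 1.8129
    (8,5) via y @ 2.9676
    (9,5) via x @ 3.4200  # hit
  → r_2 = 3.4200
beam 3: φ=-45°, α=105°
  direction (-0.2588, 0.9659); cell (7,2); t to first gridline: x 1.1205, y 0.5901 (then +3.8637 / +1.0353)
    (7,3) via y @ 0.5901
    (6,3) via x @ 1.1205
    (6,4) via y @ 1.6254
    (6,5) via y @ 2.6607
    (6,6) via y @ 3.6959  # hit
  → r_3 = 3.6959
beam 4: φ=0°, α=150°
  direction (-0.8660, 0.5000); cell (7,2); t to first gridline: x 0.3349, y 1.1400 (then +1.1547 / +2.0000)
    (6,2) via x @ 0.3349
    (6,3) via y @ 1.1400
    (5,3) via x @ 1.4896
    (4,3) via x @ 2.6443  # hit
  → r_4 = 2.6443
beam 5: φ=45°, α=195°
  direction (-0.9659, -0.2588); cell (7,2); t to first gridline: x 0.3002, y 1.6614 (then +1.0353 / +3.8637)
    (6,2) via x @ 0.3002
    (5,2) via x @ 1.3355
    (5,1) via y @ 1.6614  # hit
  → r_5 = 1.6614
beam 6: φ=90°, α=240°
  direction (-0.5000, -0.8660); cell (7,2); t to first gridline: x 0.5800, y 0.4965 (then +2.0000 / +1.1547)
    (7,1) via y @ 0.4965
    (6,1) via x @ 0.5800
    (6,0) via y @ 1.6512  # hit
  → r_6 = 1.6512
beam 7: φ=135°, α=285°
  direction (0.2588, -0.9659); cell (7,2); t to first gridline: x 2.7432, y 0.4452 (then +3.8637 / +1.0353)
    (7,1) via y @ 0.4452
    (7,0) via y @ 1.4804  # hit
  → r_7 = 1.4804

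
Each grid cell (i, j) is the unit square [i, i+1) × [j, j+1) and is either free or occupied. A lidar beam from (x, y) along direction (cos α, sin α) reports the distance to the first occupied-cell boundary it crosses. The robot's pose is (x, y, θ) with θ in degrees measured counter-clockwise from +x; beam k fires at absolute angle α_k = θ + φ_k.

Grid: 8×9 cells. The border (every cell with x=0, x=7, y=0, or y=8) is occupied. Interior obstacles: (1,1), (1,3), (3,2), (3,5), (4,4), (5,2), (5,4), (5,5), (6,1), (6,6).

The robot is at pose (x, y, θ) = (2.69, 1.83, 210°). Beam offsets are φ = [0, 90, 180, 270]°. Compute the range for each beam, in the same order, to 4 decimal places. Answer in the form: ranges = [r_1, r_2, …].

beam 1: φ=0°, α=210°
  direction (-0.8660, -0.5000); cell (2,1); t to first gridline: x 0.7967, y 1.6600 (then +1.1547 / +2.0000)
    (1,1) via x @ 0.7967  # hit
  → r_1 = 0.7967
beam 2: φ=90°, α=300°
  direction (0.5000, -0.8660); cell (2,1); t to first gridline: x 0.6200, y 0.9584 (then +2.0000 / +1.1547)
    (3,1) via x @ 0.6200
    (3,0) via y @ 0.9584  # hit
  → r_2 = 0.9584
beam 3: φ=180°, α=30°
  direction (0.8660, 0.5000); cell (2,1); t to first gridline: x 0.3580, y 0.3400 (then +1.1547 / +2.0000)
    (2,2) via y @ 0.3400
    (3,2) via x @ 0.3580  # hit
  → r_3 = 0.3580
beam 4: φ=270°, α=120°
  direction (-0.5000, 0.8660); cell (2,1); t to first gridline: x 1.3800, y 0.1963 (then +2.0000 / +1.1547)
    (2,2) via y @ 0.1963
    (2,3) via y @ 1.3510
    (1,3) via x @ 1.3800  # hit
  → r_4 = 1.3800

ranges = [0.7967, 0.9584, 0.3580, 1.3800]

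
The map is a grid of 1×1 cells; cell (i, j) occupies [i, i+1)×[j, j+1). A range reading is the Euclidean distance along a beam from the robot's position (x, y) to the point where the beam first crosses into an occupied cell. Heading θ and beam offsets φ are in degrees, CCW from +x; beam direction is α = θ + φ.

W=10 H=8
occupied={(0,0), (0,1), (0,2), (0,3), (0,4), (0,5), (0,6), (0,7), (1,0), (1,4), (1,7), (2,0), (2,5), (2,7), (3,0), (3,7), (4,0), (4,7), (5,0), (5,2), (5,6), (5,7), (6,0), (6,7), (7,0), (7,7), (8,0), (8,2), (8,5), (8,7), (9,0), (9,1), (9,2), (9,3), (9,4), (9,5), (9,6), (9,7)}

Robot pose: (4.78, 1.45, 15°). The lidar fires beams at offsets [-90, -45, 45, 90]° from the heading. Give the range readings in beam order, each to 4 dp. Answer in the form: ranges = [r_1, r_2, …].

beam 1: φ=-90°, α=285°
  d=(0.2588,-0.9659)  start (4,1)  tX=0.8500 tY=0.4659  stride 1/|dx|=3.8637 1/|dy|=1.0353
    cross y-line → (4,0), t=0.4659 (wall)
  → r_1 = 0.4659
beam 2: φ=-45°, α=330°
  d=(0.8660,-0.5000)  start (4,1)  tX=0.2540 tY=0.9000  stride 1/|dx|=1.1547 1/|dy|=2.0000
    cross x-line → (5,1), t=0.2540
    cross y-line → (5,0), t=0.9000 (wall)
  → r_2 = 0.9000
beam 3: φ=45°, α=60°
  d=(0.5000,0.8660)  start (4,1)  tX=0.4400 tY=0.6351  stride 1/|dx|=2.0000 1/|dy|=1.1547
    cross x-line → (5,1), t=0.4400
    cross y-line → (5,2), t=0.6351 (wall)
  → r_3 = 0.6351
beam 4: φ=90°, α=105°
  d=(-0.2588,0.9659)  start (4,1)  tX=3.0137 tY=0.5694  stride 1/|dx|=3.8637 1/|dy|=1.0353
    cross y-line → (4,2), t=0.5694
    cross y-line → (4,3), t=1.6047
    cross y-line → (4,4), t=2.6400
    cross x-line → (3,4), t=3.0137
    cross y-line → (3,5), t=3.6752
    cross y-line → (3,6), t=4.7105
    cross y-line → (3,7), t=5.7458 (wall)
  → r_4 = 5.7458

ranges = [0.4659, 0.9000, 0.6351, 5.7458]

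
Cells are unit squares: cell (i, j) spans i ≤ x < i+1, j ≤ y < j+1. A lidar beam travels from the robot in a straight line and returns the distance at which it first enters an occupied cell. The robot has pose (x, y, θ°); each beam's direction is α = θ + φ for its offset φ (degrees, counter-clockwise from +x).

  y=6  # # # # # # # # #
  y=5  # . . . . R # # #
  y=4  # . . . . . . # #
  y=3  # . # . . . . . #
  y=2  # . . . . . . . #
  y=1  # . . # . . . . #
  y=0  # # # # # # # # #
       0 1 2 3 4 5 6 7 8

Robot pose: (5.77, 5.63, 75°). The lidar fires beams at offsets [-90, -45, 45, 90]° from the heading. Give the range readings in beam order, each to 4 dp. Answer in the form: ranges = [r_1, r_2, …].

beam 1: φ=-90°, α=345°
  dir = (cos 345°, sin 345°) = (0.9659, -0.2588); from cell (5,5)
  next x-line at t=0.2381, next y-line at t=2.4341; Δt_x=1.0353, Δt_y=3.8637
    x: enter (6,5) at t=0.2381 ← occupied
  → r_1 = 0.2381
beam 2: φ=-45°, α=30°
  dir = (cos 30°, sin 30°) = (0.8660, 0.5000); from cell (5,5)
  next x-line at t=0.2656, next y-line at t=0.7400; Δt_x=1.1547, Δt_y=2.0000
    x: enter (6,5) at t=0.2656 ← occupied
  → r_2 = 0.2656
beam 3: φ=45°, α=120°
  dir = (cos 120°, sin 120°) = (-0.5000, 0.8660); from cell (5,5)
  next x-line at t=1.5400, next y-line at t=0.4272; Δt_x=2.0000, Δt_y=1.1547
    y: enter (5,6) at t=0.4272 ← occupied
  → r_3 = 0.4272
beam 4: φ=90°, α=165°
  dir = (cos 165°, sin 165°) = (-0.9659, 0.2588); from cell (5,5)
  next x-line at t=0.7972, next y-line at t=1.4296; Δt_x=1.0353, Δt_y=3.8637
    x: enter (4,5) at t=0.7972
    y: enter (4,6) at t=1.4296 ← occupied
  → r_4 = 1.4296

ranges = [0.2381, 0.2656, 0.4272, 1.4296]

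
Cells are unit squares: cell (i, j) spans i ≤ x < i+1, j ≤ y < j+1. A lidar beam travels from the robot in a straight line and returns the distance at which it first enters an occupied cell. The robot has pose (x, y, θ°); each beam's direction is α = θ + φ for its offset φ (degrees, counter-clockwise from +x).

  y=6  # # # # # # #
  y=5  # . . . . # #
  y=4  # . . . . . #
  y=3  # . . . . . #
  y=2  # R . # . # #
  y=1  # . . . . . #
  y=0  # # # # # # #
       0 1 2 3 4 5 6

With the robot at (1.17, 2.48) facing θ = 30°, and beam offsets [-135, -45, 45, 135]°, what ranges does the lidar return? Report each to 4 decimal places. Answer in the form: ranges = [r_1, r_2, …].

beam 1: φ=-135°, α=255°
  dir = (cos 255°, sin 255°) = (-0.2588, -0.9659); from cell (1,2)
  next x-line at t=0.6568, next y-line at t=0.4969; Δt_x=3.8637, Δt_y=1.0353
    y: enter (1,1) at t=0.4969
    x: enter (0,1) at t=0.6568 ← occupied
  → r_1 = 0.6568
beam 2: φ=-45°, α=345°
  dir = (cos 345°, sin 345°) = (0.9659, -0.2588); from cell (1,2)
  next x-line at t=0.8593, next y-line at t=1.8546; Δt_x=1.0353, Δt_y=3.8637
    x: enter (2,2) at t=0.8593
    y: enter (2,1) at t=1.8546
    x: enter (3,1) at t=1.8946
    x: enter (4,1) at t=2.9298
    x: enter (5,1) at t=3.9651
    x: enter (6,1) at t=5.0004 ← occupied
  → r_2 = 5.0004
beam 3: φ=45°, α=75°
  dir = (cos 75°, sin 75°) = (0.2588, 0.9659); from cell (1,2)
  next x-line at t=3.2069, next y-line at t=0.5383; Δt_x=3.8637, Δt_y=1.0353
    y: enter (1,3) at t=0.5383
    y: enter (1,4) at t=1.5736
    y: enter (1,5) at t=2.6089
    x: enter (2,5) at t=3.2069
    y: enter (2,6) at t=3.6442 ← occupied
  → r_3 = 3.6442
beam 4: φ=135°, α=165°
  dir = (cos 165°, sin 165°) = (-0.9659, 0.2588); from cell (1,2)
  next x-line at t=0.1760, next y-line at t=2.0091; Δt_x=1.0353, Δt_y=3.8637
    x: enter (0,2) at t=0.1760 ← occupied
  → r_4 = 0.1760

ranges = [0.6568, 5.0004, 3.6442, 0.1760]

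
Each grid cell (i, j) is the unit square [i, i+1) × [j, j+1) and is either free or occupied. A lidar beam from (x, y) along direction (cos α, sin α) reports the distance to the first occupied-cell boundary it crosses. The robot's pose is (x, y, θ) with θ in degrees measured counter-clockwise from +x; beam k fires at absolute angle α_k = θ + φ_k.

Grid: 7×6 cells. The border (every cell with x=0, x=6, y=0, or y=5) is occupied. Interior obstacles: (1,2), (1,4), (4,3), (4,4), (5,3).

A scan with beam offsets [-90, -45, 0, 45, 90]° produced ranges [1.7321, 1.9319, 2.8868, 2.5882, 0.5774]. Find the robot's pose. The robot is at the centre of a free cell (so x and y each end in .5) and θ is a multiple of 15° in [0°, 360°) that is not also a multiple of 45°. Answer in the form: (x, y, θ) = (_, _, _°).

(x, y, θ) = (3.5, 3.5, 240°)

The pose lattice has 15·16 = 240 candidates. Test each by forward raycasting.
  (3.5, 2.5, 165°): beam 1 = 1.9319 ≠ 1.7321 ✗
  (1.5, 1.5, 300°): beam 1 = 0.5774 ≠ 1.7321 ✗
  (3.5, 4.5, 285°): beam 1 = 1.5529 ≠ 1.7321 ✗
  …
  (3.5, 3.5, 240°): r_1=1.7321, r_2=1.9319, r_3=2.8868, r_4=2.5882, r_5=0.5774 — all match ✓
Unique over the lattice → pose = (3.5, 3.5, 240°).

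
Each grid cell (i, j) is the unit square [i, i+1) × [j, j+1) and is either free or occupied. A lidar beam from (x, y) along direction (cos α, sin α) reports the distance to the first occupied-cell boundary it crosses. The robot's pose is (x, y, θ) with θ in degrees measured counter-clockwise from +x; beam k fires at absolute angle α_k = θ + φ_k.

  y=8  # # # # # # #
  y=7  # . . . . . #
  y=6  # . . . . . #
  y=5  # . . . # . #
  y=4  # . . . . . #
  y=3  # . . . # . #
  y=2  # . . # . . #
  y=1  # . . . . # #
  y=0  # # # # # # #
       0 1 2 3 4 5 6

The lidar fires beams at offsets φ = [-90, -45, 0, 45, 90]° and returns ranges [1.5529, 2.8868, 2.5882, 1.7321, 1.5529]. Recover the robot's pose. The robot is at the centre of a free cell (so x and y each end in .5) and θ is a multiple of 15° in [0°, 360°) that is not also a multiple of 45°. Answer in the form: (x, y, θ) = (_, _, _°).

(x, y, θ) = (2.5, 5.5, 105°)

The pose lattice has 31·16 = 496 candidates. Test each by forward raycasting.
  (1.5, 2.5, 300°): beam 1 = 0.5774 ≠ 1.5529 ✗
  (5.5, 7.5, 285°): beam 1 = 4.6587 ≠ 1.5529 ✗
  (2.5, 7.5, 150°): beam 1 = 0.5774 ≠ 1.5529 ✗
  …
  (2.5, 5.5, 105°): r_1=1.5529, r_2=2.8868, r_3=2.5882, r_4=1.7321, r_5=1.5529 — all match ✓
No second candidate reproduces the full scan.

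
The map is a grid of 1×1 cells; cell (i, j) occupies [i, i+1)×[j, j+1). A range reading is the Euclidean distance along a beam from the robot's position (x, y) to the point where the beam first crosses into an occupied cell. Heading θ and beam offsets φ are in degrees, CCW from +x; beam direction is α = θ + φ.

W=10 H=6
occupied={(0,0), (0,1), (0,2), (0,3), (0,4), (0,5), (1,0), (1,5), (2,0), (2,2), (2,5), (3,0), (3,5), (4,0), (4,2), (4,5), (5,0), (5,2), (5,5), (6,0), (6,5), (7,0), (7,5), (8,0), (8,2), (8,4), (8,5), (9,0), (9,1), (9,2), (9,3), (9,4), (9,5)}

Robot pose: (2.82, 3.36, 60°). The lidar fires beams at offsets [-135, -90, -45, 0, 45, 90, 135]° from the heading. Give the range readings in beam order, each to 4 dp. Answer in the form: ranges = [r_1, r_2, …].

ranges = [0.3727, 1.3625, 5.3627, 1.8937, 1.6979, 2.1016, 1.8842]

beam 1: φ=-135°, α=285°
  d=(0.2588,-0.9659)  start (2,3)  tX=0.6955 tY=0.3727  stride 1/|dx|=3.8637 1/|dy|=1.0353
    cross y-line → (2,2), t=0.3727 (wall)
  → r_1 = 0.3727
beam 2: φ=-90°, α=330°
  d=(0.8660,-0.5000)  start (2,3)  tX=0.2078 tY=0.7200  stride 1/|dx|=1.1547 1/|dy|=2.0000
    cross x-line → (3,3), t=0.2078
    cross y-line → (3,2), t=0.7200
    cross x-line → (4,2), t=1.3625 (wall)
  → r_2 = 1.3625
beam 3: φ=-45°, α=15°
  d=(0.9659,0.2588)  start (2,3)  tX=0.1863 tY=2.4728  stride 1/|dx|=1.0353 1/|dy|=3.8637
    cross x-line → (3,3), t=0.1863
    cross x-line → (4,3), t=1.2216
    cross x-line → (5,3), t=2.2569
    cross y-line → (5,4), t=2.4728
    cross x-line → (6,4), t=3.2922
    cross x-line → (7,4), t=4.3275
    cross x-line → (8,4), t=5.3627 (wall)
  → r_3 = 5.3627
beam 4: φ=0°, α=60°
  d=(0.5000,0.8660)  start (2,3)  tX=0.3600 tY=0.7390  stride 1/|dx|=2.0000 1/|dy|=1.1547
    cross x-line → (3,3), t=0.3600
    cross y-line → (3,4), t=0.7390
    cross y-line → (3,5), t=1.8937 (wall)
  → r_4 = 1.8937
beam 5: φ=45°, α=105°
  d=(-0.2588,0.9659)  start (2,3)  tX=3.1682 tY=0.6626  stride 1/|dx|=3.8637 1/|dy|=1.0353
    cross y-line → (2,4), t=0.6626
    cross y-line → (2,5), t=1.6979 (wall)
  → r_5 = 1.6979
beam 6: φ=90°, α=150°
  d=(-0.8660,0.5000)  start (2,3)  tX=0.9469 tY=1.2800  stride 1/|dx|=1.1547 1/|dy|=2.0000
    cross x-line → (1,3), t=0.9469
    cross y-line → (1,4), t=1.2800
    cross x-line → (0,4), t=2.1016 (wall)
  → r_6 = 2.1016
beam 7: φ=135°, α=195°
  d=(-0.9659,-0.2588)  start (2,3)  tX=0.8489 tY=1.3909  stride 1/|dx|=1.0353 1/|dy|=3.8637
    cross x-line → (1,3), t=0.8489
    cross y-line → (1,2), t=1.3909
    cross x-line → (0,2), t=1.8842 (wall)
  → r_7 = 1.8842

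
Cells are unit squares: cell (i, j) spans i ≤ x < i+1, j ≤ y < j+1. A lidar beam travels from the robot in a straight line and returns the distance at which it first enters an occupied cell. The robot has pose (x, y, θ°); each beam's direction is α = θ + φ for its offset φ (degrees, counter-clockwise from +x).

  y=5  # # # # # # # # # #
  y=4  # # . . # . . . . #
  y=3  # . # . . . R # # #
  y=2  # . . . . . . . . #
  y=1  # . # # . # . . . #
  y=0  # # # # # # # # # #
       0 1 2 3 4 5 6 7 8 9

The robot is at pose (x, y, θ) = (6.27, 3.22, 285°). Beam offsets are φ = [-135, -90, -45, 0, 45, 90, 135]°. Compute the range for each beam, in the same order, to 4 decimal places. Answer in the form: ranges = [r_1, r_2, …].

beam 1: φ=-135°, α=150°
  direction (-0.8660, 0.5000); cell (6,3); t to first gridline: x 0.3118, y 1.5600 (then +1.1547 / +2.0000)
    (5,3) via x @ 0.3118
    (4,3) via x @ 1.4665
    (4,4) via y @ 1.5600  # hit
  → r_1 = 1.5600
beam 2: φ=-90°, α=195°
  direction (-0.9659, -0.2588); cell (6,3); t to first gridline: x 0.2795, y 0.8500 (then +1.0353 / +3.8637)
    (5,3) via x @ 0.2795
    (5,2) via y @ 0.8500
    (4,2) via x @ 1.3148
    (3,2) via x @ 2.3501
    (2,2) via x @ 3.3854
    (1,2) via x @ 4.4206
    (1,1) via y @ 4.7137
    (0,1) via x @ 5.4559  # hit
  → r_2 = 5.4559
beam 3: φ=-45°, α=240°
  direction (-0.5000, -0.8660); cell (6,3); t to first gridline: x 0.5400, y 0.2540 (then +2.0000 / +1.1547)
    (6,2) via y @ 0.2540
    (5,2) via x @ 0.5400
    (5,1) via y @ 1.4087  # hit
  → r_3 = 1.4087
beam 4: φ=0°, α=285°
  direction (0.2588, -0.9659); cell (6,3); t to first gridline: x 2.8205, y 0.2278 (then +3.8637 / +1.0353)
    (6,2) via y @ 0.2278
    (6,1) via y @ 1.2630
    (6,0) via y @ 2.2983  # hit
  → r_4 = 2.2983
beam 5: φ=45°, α=330°
  direction (0.8660, -0.5000); cell (6,3); t to first gridline: x 0.8429, y 0.4400 (then +1.1547 / +2.0000)
    (6,2) via y @ 0.4400
    (7,2) via x @ 0.8429
    (8,2) via x @ 1.9976
    (8,1) via y @ 2.4400
    (9,1) via x @ 3.1523  # hit
  → r_5 = 3.1523
beam 6: φ=90°, α=15°
  direction (0.9659, 0.2588); cell (6,3); t to first gridline: x 0.7558, y 3.0137 (then +1.0353 / +3.8637)
    (7,3) via x @ 0.7558  # hit
  → r_6 = 0.7558
beam 7: φ=135°, α=60°
  direction (0.5000, 0.8660); cell (6,3); t to first gridline: x 1.4600, y 0.9007 (then +2.0000 / +1.1547)
    (6,4) via y @ 0.9007
    (7,4) via x @ 1.4600
    (7,5) via y @ 2.0554  # hit
  → r_7 = 2.0554

ranges = [1.5600, 5.4559, 1.4087, 2.2983, 3.1523, 0.7558, 2.0554]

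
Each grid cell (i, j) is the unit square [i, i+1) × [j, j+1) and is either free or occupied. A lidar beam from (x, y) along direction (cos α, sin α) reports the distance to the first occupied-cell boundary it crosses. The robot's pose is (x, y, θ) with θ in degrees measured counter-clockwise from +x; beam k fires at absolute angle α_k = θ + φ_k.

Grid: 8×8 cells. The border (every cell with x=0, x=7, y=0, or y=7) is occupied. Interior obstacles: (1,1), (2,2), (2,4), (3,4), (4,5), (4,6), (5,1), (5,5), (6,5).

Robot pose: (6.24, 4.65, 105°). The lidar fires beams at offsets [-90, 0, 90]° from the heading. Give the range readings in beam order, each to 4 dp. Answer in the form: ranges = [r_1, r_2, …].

beam 1: φ=-90°, α=15°
  dir = (cos 15°, sin 15°) = (0.9659, 0.2588); from cell (6,4)
  next x-line at t=0.7868, next y-line at t=1.3523; Δt_x=1.0353, Δt_y=3.8637
    x: enter (7,4) at t=0.7868 ← occupied
  → r_1 = 0.7868
beam 2: φ=0°, α=105°
  dir = (cos 105°, sin 105°) = (-0.2588, 0.9659); from cell (6,4)
  next x-line at t=0.9273, next y-line at t=0.3623; Δt_x=3.8637, Δt_y=1.0353
    y: enter (6,5) at t=0.3623 ← occupied
  → r_2 = 0.3623
beam 3: φ=90°, α=195°
  dir = (cos 195°, sin 195°) = (-0.9659, -0.2588); from cell (6,4)
  next x-line at t=0.2485, next y-line at t=2.5114; Δt_x=1.0353, Δt_y=3.8637
    x: enter (5,4) at t=0.2485
    x: enter (4,4) at t=1.2837
    x: enter (3,4) at t=2.3190 ← occupied
  → r_3 = 2.3190

ranges = [0.7868, 0.3623, 2.3190]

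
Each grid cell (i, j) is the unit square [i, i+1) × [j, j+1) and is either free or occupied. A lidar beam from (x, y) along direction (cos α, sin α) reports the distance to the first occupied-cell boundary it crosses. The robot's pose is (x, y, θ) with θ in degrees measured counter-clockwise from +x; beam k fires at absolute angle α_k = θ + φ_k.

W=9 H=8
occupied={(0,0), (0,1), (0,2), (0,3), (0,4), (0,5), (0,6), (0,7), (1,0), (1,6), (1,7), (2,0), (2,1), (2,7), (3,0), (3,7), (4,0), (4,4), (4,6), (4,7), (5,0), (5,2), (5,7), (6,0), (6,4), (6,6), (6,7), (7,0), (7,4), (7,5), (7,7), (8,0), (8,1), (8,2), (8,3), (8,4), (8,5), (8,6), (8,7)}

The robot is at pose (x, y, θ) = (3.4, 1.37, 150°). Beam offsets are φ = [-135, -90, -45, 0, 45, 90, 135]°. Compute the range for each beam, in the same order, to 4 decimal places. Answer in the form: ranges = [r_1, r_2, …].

beam 1: φ=-135°, α=15°
  dir = (cos 15°, sin 15°) = (0.9659, 0.2588); from cell (3,1)
  next x-line at t=0.6212, next y-line at t=2.4341; Δt_x=1.0353, Δt_y=3.8637
    x: enter (4,1) at t=0.6212
    x: enter (5,1) at t=1.6564
    y: enter (5,2) at t=2.4341 ← occupied
  → r_1 = 2.4341
beam 2: φ=-90°, α=60°
  dir = (cos 60°, sin 60°) = (0.5000, 0.8660); from cell (3,1)
  next x-line at t=1.2000, next y-line at t=0.7275; Δt_x=2.0000, Δt_y=1.1547
    y: enter (3,2) at t=0.7275
    x: enter (4,2) at t=1.2000
    y: enter (4,3) at t=1.8822
    y: enter (4,4) at t=3.0369 ← occupied
  → r_2 = 3.0369
beam 3: φ=-45°, α=105°
  dir = (cos 105°, sin 105°) = (-0.2588, 0.9659); from cell (3,1)
  next x-line at t=1.5455, next y-line at t=0.6522; Δt_x=3.8637, Δt_y=1.0353
    y: enter (3,2) at t=0.6522
    x: enter (2,2) at t=1.5455
    y: enter (2,3) at t=1.6875
    y: enter (2,4) at t=2.7228
    y: enter (2,5) at t=3.7581
    y: enter (2,6) at t=4.7933
    x: enter (1,6) at t=5.4092 ← occupied
  → r_3 = 5.4092
beam 4: φ=0°, α=150°
  dir = (cos 150°, sin 150°) = (-0.8660, 0.5000); from cell (3,1)
  next x-line at t=0.4619, next y-line at t=1.2600; Δt_x=1.1547, Δt_y=2.0000
    x: enter (2,1) at t=0.4619 ← occupied
  → r_4 = 0.4619
beam 5: φ=45°, α=195°
  dir = (cos 195°, sin 195°) = (-0.9659, -0.2588); from cell (3,1)
  next x-line at t=0.4141, next y-line at t=1.4296; Δt_x=1.0353, Δt_y=3.8637
    x: enter (2,1) at t=0.4141 ← occupied
  → r_5 = 0.4141
beam 6: φ=90°, α=240°
  dir = (cos 240°, sin 240°) = (-0.5000, -0.8660); from cell (3,1)
  next x-line at t=0.8000, next y-line at t=0.4272; Δt_x=2.0000, Δt_y=1.1547
    y: enter (3,0) at t=0.4272 ← occupied
  → r_6 = 0.4272
beam 7: φ=135°, α=285°
  dir = (cos 285°, sin 285°) = (0.2588, -0.9659); from cell (3,1)
  next x-line at t=2.3182, next y-line at t=0.3831; Δt_x=3.8637, Δt_y=1.0353
    y: enter (3,0) at t=0.3831 ← occupied
  → r_7 = 0.3831

ranges = [2.4341, 3.0369, 5.4092, 0.4619, 0.4141, 0.4272, 0.3831]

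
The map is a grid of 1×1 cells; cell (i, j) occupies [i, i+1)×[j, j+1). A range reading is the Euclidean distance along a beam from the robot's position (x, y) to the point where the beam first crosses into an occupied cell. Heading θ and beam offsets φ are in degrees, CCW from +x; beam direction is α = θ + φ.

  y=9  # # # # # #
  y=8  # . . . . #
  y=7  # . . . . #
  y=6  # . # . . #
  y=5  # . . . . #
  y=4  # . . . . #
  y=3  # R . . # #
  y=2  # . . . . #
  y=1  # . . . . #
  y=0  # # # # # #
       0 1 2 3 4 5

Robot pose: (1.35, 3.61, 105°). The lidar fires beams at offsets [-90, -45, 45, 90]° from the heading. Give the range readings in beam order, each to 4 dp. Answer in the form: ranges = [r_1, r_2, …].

beam 1: φ=-90°, α=15°
  dir = (cos 15°, sin 15°) = (0.9659, 0.2588); from cell (1,3)
  next x-line at t=0.6729, next y-line at t=1.5068; Δt_x=1.0353, Δt_y=3.8637
    x: enter (2,3) at t=0.6729
    y: enter (2,4) at t=1.5068
    x: enter (3,4) at t=1.7082
    x: enter (4,4) at t=2.7435
    x: enter (5,4) at t=3.7788 ← occupied
  → r_1 = 3.7788
beam 2: φ=-45°, α=60°
  dir = (cos 60°, sin 60°) = (0.5000, 0.8660); from cell (1,3)
  next x-line at t=1.3000, next y-line at t=0.4503; Δt_x=2.0000, Δt_y=1.1547
    y: enter (1,4) at t=0.4503
    x: enter (2,4) at t=1.3000
    y: enter (2,5) at t=1.6050
    y: enter (2,6) at t=2.7597 ← occupied
  → r_2 = 2.7597
beam 3: φ=45°, α=150°
  dir = (cos 150°, sin 150°) = (-0.8660, 0.5000); from cell (1,3)
  next x-line at t=0.4041, next y-line at t=0.7800; Δt_x=1.1547, Δt_y=2.0000
    x: enter (0,3) at t=0.4041 ← occupied
  → r_3 = 0.4041
beam 4: φ=90°, α=195°
  dir = (cos 195°, sin 195°) = (-0.9659, -0.2588); from cell (1,3)
  next x-line at t=0.3623, next y-line at t=2.3569; Δt_x=1.0353, Δt_y=3.8637
    x: enter (0,3) at t=0.3623 ← occupied
  → r_4 = 0.3623

ranges = [3.7788, 2.7597, 0.4041, 0.3623]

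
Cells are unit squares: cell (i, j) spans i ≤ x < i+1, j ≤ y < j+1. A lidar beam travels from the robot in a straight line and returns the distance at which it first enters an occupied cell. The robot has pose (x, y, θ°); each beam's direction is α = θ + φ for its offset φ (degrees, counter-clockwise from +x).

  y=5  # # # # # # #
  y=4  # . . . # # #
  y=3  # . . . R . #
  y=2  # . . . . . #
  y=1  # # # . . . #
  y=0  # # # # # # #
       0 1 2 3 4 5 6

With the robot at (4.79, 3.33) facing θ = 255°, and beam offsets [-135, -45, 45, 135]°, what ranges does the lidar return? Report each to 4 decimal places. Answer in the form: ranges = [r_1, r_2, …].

ranges = [0.7736, 2.6600, 2.4200, 1.3400]

beam 1: φ=-135°, α=120°
  dir = (cos 120°, sin 120°) = (-0.5000, 0.8660); from cell (4,3)
  next x-line at t=1.5800, next y-line at t=0.7736; Δt_x=2.0000, Δt_y=1.1547
    y: enter (4,4) at t=0.7736 ← occupied
  → r_1 = 0.7736
beam 2: φ=-45°, α=210°
  dir = (cos 210°, sin 210°) = (-0.8660, -0.5000); from cell (4,3)
  next x-line at t=0.9122, next y-line at t=0.6600; Δt_x=1.1547, Δt_y=2.0000
    y: enter (4,2) at t=0.6600
    x: enter (3,2) at t=0.9122
    x: enter (2,2) at t=2.0669
    y: enter (2,1) at t=2.6600 ← occupied
  → r_2 = 2.6600
beam 3: φ=45°, α=300°
  dir = (cos 300°, sin 300°) = (0.5000, -0.8660); from cell (4,3)
  next x-line at t=0.4200, next y-line at t=0.3811; Δt_x=2.0000, Δt_y=1.1547
    y: enter (4,2) at t=0.3811
    x: enter (5,2) at t=0.4200
    y: enter (5,1) at t=1.5358
    x: enter (6,1) at t=2.4200 ← occupied
  → r_3 = 2.4200
beam 4: φ=135°, α=30°
  dir = (cos 30°, sin 30°) = (0.8660, 0.5000); from cell (4,3)
  next x-line at t=0.2425, next y-line at t=1.3400; Δt_x=1.1547, Δt_y=2.0000
    x: enter (5,3) at t=0.2425
    y: enter (5,4) at t=1.3400 ← occupied
  → r_4 = 1.3400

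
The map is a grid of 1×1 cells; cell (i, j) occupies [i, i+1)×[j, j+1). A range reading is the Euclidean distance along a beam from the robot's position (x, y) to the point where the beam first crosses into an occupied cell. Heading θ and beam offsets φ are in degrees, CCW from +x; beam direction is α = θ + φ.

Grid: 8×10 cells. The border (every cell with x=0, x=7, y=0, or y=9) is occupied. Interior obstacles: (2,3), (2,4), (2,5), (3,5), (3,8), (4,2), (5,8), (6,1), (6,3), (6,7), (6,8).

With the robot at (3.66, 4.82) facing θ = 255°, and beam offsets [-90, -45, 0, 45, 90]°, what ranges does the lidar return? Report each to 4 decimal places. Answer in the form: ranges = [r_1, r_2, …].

ranges = [0.6833, 0.7621, 3.9548, 2.1016, 3.1682]

beam 1: φ=-90°, α=165°
  dir = (cos 165°, sin 165°) = (-0.9659, 0.2588); from cell (3,4)
  next x-line at t=0.6833, next y-line at t=0.6955; Δt_x=1.0353, Δt_y=3.8637
    x: enter (2,4) at t=0.6833 ← occupied
  → r_1 = 0.6833
beam 2: φ=-45°, α=210°
  dir = (cos 210°, sin 210°) = (-0.8660, -0.5000); from cell (3,4)
  next x-line at t=0.7621, next y-line at t=1.6400; Δt_x=1.1547, Δt_y=2.0000
    x: enter (2,4) at t=0.7621 ← occupied
  → r_2 = 0.7621
beam 3: φ=0°, α=255°
  dir = (cos 255°, sin 255°) = (-0.2588, -0.9659); from cell (3,4)
  next x-line at t=2.5500, next y-line at t=0.8489; Δt_x=3.8637, Δt_y=1.0353
    y: enter (3,3) at t=0.8489
    y: enter (3,2) at t=1.8842
    x: enter (2,2) at t=2.5500
    y: enter (2,1) at t=2.9195
    y: enter (2,0) at t=3.9548 ← occupied
  → r_3 = 3.9548
beam 4: φ=45°, α=300°
  dir = (cos 300°, sin 300°) = (0.5000, -0.8660); from cell (3,4)
  next x-line at t=0.6800, next y-line at t=0.9469; Δt_x=2.0000, Δt_y=1.1547
    x: enter (4,4) at t=0.6800
    y: enter (4,3) at t=0.9469
    y: enter (4,2) at t=2.1016 ← occupied
  → r_4 = 2.1016
beam 5: φ=90°, α=345°
  dir = (cos 345°, sin 345°) = (0.9659, -0.2588); from cell (3,4)
  next x-line at t=0.3520, next y-line at t=3.1682; Δt_x=1.0353, Δt_y=3.8637
    x: enter (4,4) at t=0.3520
    x: enter (5,4) at t=1.3873
    x: enter (6,4) at t=2.4225
    y: enter (6,3) at t=3.1682 ← occupied
  → r_5 = 3.1682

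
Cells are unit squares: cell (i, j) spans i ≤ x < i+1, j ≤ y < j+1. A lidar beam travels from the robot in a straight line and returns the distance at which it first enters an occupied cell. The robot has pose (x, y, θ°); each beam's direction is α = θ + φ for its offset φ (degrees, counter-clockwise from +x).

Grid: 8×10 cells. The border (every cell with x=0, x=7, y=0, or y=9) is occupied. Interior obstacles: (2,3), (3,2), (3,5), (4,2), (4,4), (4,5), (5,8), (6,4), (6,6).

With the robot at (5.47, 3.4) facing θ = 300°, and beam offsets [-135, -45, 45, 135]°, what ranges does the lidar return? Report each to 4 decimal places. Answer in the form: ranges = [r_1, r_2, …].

ranges = [4.6277, 2.4847, 1.5840, 2.6917]

beam 1: φ=-135°, α=165°
  d=(-0.9659,0.2588)  start (5,3)  tX=0.4866 tY=2.3182  stride 1/|dx|=1.0353 1/|dy|=3.8637
    cross x-line → (4,3), t=0.4866
    cross x-line → (3,3), t=1.5219
    cross y-line → (3,4), t=2.3182
    cross x-line → (2,4), t=2.5571
    cross x-line → (1,4), t=3.5924
    cross x-line → (0,4), t=4.6277 (wall)
  → r_1 = 4.6277
beam 2: φ=-45°, α=255°
  d=(-0.2588,-0.9659)  start (5,3)  tX=1.8159 tY=0.4141  stride 1/|dx|=3.8637 1/|dy|=1.0353
    cross y-line → (5,2), t=0.4141
    cross y-line → (5,1), t=1.4494
    cross x-line → (4,1), t=1.8159
    cross y-line → (4,0), t=2.4847 (wall)
  → r_2 = 2.4847
beam 3: φ=45°, α=345°
  d=(0.9659,-0.2588)  start (5,3)  tX=0.5487 tY=1.5455  stride 1/|dx|=1.0353 1/|dy|=3.8637
    cross x-line → (6,3), t=0.5487
    cross y-line → (6,2), t=1.5455
    cross x-line → (7,2), t=1.5840 (wall)
  → r_3 = 1.5840
beam 4: φ=135°, α=75°
  d=(0.2588,0.9659)  start (5,3)  tX=2.0478 tY=0.6212  stride 1/|dx|=3.8637 1/|dy|=1.0353
    cross y-line → (5,4), t=0.6212
    cross y-line → (5,5), t=1.6564
    cross x-line → (6,5), t=2.0478
    cross y-line → (6,6), t=2.6917 (wall)
  → r_4 = 2.6917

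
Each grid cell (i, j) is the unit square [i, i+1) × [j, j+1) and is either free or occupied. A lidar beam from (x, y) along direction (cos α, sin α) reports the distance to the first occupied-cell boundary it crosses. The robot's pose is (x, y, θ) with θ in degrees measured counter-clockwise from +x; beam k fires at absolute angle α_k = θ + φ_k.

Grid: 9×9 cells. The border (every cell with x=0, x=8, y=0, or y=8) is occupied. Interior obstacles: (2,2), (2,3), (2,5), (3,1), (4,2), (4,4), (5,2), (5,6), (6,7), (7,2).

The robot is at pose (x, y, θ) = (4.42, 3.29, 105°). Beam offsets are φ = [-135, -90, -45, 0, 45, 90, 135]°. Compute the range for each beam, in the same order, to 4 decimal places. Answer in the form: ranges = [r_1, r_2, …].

beam 1: φ=-135°, α=330°
  direction (0.8660, -0.5000); cell (4,3); t to first gridline: x 0.6697, y 0.5800 (then +1.1547 / +2.0000)
    (4,2) via y @ 0.5800  # hit
  → r_1 = 0.5800
beam 2: φ=-90°, α=15°
  direction (0.9659, 0.2588); cell (4,3); t to first gridline: x 0.6005, y 2.7432 (then +1.0353 / +3.8637)
    (5,3) via x @ 0.6005
    (6,3) via x @ 1.6357
    (7,3) via x @ 2.6710
    (7,4) via y @ 2.7432
    (8,4) via x @ 3.7063  # hit
  → r_2 = 3.7063
beam 3: φ=-45°, α=60°
  direction (0.5000, 0.8660); cell (4,3); t to first gridline: x 1.1600, y 0.8198 (then +2.0000 / +1.1547)
    (4,4) via y @ 0.8198  # hit
  → r_3 = 0.8198
beam 4: φ=0°, α=105°
  direction (-0.2588, 0.9659); cell (4,3); t to first gridline: x 1.6228, y 0.7350 (then +3.8637 / +1.0353)
    (4,4) via y @ 0.7350  # hit
  → r_4 = 0.7350
beam 5: φ=45°, α=150°
  direction (-0.8660, 0.5000); cell (4,3); t to first gridline: x 0.4850, y 1.4200 (then +1.1547 / +2.0000)
    (3,3) via x @ 0.4850
    (3,4) via y @ 1.4200
    (2,4) via x @ 1.6397
    (1,4) via x @ 2.7944
    (1,5) via y @ 3.4200
    (0,5) via x @ 3.9491  # hit
  → r_5 = 3.9491
beam 6: φ=90°, α=195°
  direction (-0.9659, -0.2588); cell (4,3); t to first gridline: x 0.4348, y 1.1205 (then +1.0353 / +3.8637)
    (3,3) via x @ 0.4348
    (3,2) via y @ 1.1205
    (2,2) via x @ 1.4701  # hit
  → r_6 = 1.4701
beam 7: φ=135°, α=240°
  direction (-0.5000, -0.8660); cell (4,3); t to first gridline: x 0.8400, y 0.3349 (then +2.0000 / +1.1547)
    (4,2) via y @ 0.3349  # hit
  → r_7 = 0.3349

ranges = [0.5800, 3.7063, 0.8198, 0.7350, 3.9491, 1.4701, 0.3349]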